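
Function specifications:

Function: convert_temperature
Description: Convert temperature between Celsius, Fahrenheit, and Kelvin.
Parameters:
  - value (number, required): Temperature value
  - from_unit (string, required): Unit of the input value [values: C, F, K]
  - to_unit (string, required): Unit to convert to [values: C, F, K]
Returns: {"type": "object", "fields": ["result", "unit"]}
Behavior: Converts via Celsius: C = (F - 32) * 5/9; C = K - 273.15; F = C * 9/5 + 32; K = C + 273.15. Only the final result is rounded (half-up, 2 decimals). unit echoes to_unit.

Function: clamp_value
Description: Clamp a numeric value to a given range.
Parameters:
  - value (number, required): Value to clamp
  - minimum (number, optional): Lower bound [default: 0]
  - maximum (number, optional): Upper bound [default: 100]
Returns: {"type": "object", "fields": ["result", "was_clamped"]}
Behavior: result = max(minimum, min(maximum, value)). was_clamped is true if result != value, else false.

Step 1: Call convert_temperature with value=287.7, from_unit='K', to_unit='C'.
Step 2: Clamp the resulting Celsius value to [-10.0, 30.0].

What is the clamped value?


Step 1: convert_temperature(value=287.7, from_unit=K, to_unit=C)
  To C: 287.7 - 273.15 = 14.55
  Target is C: 14.55
  Round to 2 decimals: 14.55
  -> result = 14.55 C
Step 2: clamp_value(value=14.55, minimum=-10.0, maximum=30.0)
  result = max(-10.0, min(30.0, 14.55)) = max(-10.0, 14.55) = 14.55
  was_clamped = (14.55 != 14.55) = false
  -> result = 14.55
14.55


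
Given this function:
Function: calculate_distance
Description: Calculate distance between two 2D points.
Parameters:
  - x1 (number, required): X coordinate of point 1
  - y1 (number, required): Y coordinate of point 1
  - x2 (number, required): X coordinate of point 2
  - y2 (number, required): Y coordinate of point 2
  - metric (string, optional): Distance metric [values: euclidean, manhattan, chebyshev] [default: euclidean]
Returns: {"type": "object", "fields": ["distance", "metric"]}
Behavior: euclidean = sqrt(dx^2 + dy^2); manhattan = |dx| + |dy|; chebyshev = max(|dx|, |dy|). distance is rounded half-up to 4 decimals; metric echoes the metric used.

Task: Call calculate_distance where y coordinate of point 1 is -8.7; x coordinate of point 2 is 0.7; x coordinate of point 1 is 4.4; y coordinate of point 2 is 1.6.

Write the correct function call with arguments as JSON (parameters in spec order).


Mapping each described value to its parameter name:
  'Y coordinate of point 1' -> y1 = -8.7
  'X coordinate of point 2' -> x2 = 0.7
  'X coordinate of point 1' -> x1 = 4.4
  'Y coordinate of point 2' -> y2 = 1.6
calculate_distance({"x1": 4.4, "y1": -8.7, "x2": 0.7, "y2": 1.6})


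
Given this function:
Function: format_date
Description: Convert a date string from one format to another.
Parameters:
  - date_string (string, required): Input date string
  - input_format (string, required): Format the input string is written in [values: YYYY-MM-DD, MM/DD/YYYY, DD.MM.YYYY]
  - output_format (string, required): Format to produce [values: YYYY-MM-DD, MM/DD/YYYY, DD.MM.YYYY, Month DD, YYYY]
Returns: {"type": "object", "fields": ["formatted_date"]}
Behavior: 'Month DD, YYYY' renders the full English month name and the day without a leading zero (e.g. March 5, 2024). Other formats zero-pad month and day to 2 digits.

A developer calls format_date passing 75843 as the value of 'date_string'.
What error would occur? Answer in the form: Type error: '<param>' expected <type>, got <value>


Spec: 'date_string' is declared as string; 75843 is an integer.
Type error: 'date_string' expected string, got 75843


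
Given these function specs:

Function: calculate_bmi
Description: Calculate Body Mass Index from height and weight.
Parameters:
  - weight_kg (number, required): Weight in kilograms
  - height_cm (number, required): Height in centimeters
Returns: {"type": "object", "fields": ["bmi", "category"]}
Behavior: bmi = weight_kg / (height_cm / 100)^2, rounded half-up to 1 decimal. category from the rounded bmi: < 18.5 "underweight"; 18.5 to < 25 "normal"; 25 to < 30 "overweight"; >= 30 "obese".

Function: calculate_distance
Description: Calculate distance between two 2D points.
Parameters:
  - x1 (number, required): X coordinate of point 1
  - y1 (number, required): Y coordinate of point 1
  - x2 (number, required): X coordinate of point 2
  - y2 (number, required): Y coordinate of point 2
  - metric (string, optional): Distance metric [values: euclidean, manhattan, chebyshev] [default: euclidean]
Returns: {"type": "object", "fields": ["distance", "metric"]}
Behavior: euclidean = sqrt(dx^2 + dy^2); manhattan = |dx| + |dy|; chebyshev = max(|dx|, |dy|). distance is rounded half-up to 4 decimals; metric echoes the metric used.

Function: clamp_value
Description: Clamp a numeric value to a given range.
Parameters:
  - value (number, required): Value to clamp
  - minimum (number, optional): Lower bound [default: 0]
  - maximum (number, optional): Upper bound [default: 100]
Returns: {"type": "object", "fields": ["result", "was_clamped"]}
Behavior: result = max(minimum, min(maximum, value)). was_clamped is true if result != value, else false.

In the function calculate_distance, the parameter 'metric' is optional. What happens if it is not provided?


The calculate_distance spec declares:
  - metric (string, optional): Distance metric [values: euclidean, manhattan, chebyshev] [default: euclidean]
It defaults to euclidean


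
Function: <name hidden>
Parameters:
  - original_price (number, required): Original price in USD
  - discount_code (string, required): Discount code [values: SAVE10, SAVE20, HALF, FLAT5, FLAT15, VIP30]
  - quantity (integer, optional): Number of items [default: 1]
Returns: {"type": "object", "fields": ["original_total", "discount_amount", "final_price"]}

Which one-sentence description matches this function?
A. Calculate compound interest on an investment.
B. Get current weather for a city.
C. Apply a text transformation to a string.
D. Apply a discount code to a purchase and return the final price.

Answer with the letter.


Parameters original_price, discount_code, quantity and return ["original_total", "discount_amount", "final_price"] fit: Apply a discount code to a purchase and return the final price.
D


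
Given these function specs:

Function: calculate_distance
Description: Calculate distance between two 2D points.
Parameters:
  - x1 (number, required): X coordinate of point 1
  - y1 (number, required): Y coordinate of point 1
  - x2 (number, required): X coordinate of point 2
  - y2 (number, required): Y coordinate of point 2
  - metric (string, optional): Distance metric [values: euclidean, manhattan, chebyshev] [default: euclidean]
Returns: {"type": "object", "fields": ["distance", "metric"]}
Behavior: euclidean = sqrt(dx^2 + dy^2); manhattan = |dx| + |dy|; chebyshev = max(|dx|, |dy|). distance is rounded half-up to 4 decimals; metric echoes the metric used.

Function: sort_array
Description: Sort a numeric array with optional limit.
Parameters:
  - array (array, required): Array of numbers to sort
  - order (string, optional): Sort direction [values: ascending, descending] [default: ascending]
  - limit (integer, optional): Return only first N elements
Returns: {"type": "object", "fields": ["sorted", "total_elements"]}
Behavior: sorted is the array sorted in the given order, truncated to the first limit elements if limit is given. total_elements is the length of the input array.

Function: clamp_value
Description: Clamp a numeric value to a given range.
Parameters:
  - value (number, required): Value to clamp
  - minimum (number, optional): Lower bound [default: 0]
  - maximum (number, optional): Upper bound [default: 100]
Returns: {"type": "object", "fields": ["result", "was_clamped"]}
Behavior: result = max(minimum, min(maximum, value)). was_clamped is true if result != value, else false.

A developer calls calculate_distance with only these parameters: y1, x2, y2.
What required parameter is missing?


Required parameters: x1, y1, x2, y2
Provided: y1, x2, y2
Missing: x1
x1


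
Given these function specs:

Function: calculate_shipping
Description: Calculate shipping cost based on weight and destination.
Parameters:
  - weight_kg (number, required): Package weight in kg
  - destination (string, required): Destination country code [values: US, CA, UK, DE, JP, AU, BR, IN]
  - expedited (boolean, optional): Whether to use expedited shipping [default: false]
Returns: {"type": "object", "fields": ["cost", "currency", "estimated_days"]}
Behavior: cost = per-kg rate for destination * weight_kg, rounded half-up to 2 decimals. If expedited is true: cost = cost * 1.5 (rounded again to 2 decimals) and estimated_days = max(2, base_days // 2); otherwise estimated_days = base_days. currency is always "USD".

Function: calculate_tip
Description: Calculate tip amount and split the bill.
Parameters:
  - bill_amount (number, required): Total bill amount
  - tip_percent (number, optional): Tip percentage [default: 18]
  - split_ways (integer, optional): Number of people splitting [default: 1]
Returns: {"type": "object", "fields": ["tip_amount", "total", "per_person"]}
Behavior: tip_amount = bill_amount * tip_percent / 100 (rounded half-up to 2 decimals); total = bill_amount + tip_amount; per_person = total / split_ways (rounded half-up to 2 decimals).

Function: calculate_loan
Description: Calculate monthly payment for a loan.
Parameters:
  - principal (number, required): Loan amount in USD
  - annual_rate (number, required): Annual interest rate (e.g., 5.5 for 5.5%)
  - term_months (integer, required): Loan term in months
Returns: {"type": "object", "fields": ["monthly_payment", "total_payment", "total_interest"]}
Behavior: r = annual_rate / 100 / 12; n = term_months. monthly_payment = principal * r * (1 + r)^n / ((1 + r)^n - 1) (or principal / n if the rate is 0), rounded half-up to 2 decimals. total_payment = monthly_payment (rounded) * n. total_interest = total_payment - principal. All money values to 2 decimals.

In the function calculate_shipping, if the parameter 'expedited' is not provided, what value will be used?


The calculate_shipping spec declares:
  - expedited (boolean, optional): Whether to use expedited shipping [default: false]
Default:
false


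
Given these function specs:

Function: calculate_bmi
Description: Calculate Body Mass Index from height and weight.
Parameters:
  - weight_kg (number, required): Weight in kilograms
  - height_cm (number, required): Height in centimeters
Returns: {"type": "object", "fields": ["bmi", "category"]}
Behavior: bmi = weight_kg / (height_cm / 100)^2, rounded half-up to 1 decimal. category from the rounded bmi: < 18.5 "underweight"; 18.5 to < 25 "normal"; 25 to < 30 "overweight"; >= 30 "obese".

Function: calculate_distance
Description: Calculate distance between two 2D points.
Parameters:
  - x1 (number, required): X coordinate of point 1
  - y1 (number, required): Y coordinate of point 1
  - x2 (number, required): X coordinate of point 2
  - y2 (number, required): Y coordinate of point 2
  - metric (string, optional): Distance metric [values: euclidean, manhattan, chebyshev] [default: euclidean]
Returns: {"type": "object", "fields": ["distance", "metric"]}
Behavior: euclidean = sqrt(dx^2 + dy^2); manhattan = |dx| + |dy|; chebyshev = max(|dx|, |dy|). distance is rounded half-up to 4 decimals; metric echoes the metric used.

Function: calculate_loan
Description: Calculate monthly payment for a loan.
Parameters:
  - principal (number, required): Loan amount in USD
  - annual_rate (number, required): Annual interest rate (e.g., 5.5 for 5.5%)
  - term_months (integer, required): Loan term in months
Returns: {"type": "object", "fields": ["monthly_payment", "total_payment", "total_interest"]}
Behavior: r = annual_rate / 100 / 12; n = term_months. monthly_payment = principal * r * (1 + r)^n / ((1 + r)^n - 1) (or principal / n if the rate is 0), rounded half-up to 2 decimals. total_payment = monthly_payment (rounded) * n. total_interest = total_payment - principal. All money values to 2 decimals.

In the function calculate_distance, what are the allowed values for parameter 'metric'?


The calculate_distance spec declares:
  - metric (string, optional): Distance metric [values: euclidean, manhattan, chebyshev] [default: euclidean]
Allowed values:
euclidean, manhattan, chebyshev


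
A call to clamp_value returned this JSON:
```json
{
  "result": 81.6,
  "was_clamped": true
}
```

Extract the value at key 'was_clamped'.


true


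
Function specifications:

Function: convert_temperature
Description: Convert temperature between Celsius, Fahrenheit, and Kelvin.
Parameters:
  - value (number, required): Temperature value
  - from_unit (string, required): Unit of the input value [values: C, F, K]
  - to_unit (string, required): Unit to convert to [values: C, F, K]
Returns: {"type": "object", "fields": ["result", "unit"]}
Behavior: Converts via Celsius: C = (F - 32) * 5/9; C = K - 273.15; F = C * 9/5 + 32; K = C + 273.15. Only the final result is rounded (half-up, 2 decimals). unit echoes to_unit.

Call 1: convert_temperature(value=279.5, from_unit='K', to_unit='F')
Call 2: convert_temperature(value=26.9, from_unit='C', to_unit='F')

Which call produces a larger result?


Call 1:
  To C: 279.5 - 273.15 = 6.35
  To F: 6.35 * 9/5 + 32 = 43.43
  Round to 2 decimals: 43.43
  -> 43.43 F
Call 2:
  Input already in C: 26.9
  To F: 26.9 * 9/5 + 32 = 80.42
  Round to 2 decimals: 80.42
  -> 80.42 F
Call 2 (80.42 F)


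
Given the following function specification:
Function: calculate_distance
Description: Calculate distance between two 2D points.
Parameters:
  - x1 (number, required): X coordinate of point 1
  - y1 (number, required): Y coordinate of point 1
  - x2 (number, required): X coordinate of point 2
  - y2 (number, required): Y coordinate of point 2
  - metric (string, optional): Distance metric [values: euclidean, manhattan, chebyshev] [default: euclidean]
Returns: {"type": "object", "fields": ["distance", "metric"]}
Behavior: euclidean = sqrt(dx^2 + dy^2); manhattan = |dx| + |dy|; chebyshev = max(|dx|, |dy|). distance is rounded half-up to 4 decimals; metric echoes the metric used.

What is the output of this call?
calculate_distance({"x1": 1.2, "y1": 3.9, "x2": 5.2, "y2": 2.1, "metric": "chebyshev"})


|dx| = |5.2 - 1.2| = 4; |dy| = |2.1 - 3.9| = 1.8
chebyshev: max(4, 1.8) = 4
Round to 4 decimals: 4.0
Output:
{"distance": 4.0, "metric": "chebyshev"}


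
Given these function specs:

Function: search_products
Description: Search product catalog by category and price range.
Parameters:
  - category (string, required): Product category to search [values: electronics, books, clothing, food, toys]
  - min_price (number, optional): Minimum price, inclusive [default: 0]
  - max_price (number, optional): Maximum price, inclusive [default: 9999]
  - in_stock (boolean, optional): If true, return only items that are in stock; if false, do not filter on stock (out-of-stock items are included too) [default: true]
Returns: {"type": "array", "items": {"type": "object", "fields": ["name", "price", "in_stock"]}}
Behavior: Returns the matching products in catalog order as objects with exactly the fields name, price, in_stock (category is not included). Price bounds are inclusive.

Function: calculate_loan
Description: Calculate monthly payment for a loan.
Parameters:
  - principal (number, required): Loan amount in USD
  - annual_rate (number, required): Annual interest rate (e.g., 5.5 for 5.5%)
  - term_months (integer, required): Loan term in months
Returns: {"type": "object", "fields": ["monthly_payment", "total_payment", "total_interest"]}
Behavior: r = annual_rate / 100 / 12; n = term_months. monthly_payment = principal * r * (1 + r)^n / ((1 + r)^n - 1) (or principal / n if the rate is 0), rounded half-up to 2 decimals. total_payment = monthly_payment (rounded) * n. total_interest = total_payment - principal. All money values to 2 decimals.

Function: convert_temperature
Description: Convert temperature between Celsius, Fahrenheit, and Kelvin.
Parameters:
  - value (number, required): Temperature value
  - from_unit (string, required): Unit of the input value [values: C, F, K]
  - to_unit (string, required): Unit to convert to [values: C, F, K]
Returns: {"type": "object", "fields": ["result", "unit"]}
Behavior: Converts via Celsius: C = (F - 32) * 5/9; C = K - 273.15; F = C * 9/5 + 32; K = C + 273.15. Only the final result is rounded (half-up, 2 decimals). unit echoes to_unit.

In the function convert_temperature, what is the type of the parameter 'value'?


The convert_temperature spec declares:
  - value (number, required): Temperature value
Type:
number


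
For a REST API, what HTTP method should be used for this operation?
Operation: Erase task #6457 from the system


GET = read, POST = create, PUT = update/replace, DELETE = remove
This operation is a removal.
DELETE


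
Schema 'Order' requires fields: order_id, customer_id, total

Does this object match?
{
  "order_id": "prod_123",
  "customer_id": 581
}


Checking required fields...
Missing: total
Invalid - missing required field 'total'


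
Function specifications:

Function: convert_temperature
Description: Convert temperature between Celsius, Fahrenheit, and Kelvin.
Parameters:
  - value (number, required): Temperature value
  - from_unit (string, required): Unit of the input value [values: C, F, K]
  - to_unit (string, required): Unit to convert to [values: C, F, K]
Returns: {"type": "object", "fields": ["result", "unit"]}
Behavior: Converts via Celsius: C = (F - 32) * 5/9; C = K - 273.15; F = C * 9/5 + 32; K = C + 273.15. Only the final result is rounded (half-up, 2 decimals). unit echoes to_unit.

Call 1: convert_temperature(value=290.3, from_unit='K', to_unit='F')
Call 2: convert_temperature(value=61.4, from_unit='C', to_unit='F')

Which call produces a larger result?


Call 1:
  To C: 290.3 - 273.15 = 17.15
  To F: 17.15 * 9/5 + 32 = 62.87
  Round to 2 decimals: 62.87
  -> 62.87 F
Call 2:
  Input already in C: 61.4
  To F: 61.4 * 9/5 + 32 = 142.52
  Round to 2 decimals: 142.52
  -> 142.52 F
Call 2 (142.52 F)


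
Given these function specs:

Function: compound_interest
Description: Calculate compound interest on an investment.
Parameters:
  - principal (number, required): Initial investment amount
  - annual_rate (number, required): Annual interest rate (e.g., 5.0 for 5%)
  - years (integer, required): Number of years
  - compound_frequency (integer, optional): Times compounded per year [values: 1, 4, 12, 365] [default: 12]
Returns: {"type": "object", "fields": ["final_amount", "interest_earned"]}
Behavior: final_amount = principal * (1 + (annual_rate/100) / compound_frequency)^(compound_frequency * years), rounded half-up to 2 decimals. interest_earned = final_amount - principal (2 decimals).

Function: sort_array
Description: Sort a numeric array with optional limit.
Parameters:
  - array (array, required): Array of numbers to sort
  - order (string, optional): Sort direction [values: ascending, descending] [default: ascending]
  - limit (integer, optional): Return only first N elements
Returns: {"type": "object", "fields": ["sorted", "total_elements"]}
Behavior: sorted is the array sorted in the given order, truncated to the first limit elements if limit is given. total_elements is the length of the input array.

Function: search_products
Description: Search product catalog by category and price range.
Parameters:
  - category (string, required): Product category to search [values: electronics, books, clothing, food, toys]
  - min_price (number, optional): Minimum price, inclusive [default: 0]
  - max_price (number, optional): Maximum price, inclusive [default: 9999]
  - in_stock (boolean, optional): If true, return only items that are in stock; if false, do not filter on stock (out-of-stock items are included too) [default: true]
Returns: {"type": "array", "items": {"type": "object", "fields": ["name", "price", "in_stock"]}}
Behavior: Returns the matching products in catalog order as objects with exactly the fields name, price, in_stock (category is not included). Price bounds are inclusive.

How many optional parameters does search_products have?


Parameters of search_products: category (required), min_price (optional), max_price (optional), in_stock (optional)
Optional count:
3


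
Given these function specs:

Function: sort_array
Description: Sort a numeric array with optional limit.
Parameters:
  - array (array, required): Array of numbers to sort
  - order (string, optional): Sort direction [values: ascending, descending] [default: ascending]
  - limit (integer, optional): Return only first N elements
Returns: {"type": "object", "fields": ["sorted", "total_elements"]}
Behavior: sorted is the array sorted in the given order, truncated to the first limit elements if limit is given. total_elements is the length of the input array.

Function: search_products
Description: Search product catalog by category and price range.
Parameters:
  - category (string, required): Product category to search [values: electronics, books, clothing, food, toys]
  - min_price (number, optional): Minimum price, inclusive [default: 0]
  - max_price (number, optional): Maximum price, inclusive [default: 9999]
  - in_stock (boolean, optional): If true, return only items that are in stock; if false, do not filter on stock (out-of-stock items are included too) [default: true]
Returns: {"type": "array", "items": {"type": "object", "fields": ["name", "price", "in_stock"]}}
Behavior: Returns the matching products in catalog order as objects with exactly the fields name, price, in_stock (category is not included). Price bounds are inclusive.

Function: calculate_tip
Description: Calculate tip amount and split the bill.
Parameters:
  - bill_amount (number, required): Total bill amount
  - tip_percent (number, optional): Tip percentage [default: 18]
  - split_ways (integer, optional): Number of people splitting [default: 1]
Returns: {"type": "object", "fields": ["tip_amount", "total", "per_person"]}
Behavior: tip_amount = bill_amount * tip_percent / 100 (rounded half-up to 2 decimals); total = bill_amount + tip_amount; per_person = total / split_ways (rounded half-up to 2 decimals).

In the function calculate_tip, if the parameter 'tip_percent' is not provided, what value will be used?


The calculate_tip spec declares:
  - tip_percent (number, optional): Tip percentage [default: 18]
Default:
18


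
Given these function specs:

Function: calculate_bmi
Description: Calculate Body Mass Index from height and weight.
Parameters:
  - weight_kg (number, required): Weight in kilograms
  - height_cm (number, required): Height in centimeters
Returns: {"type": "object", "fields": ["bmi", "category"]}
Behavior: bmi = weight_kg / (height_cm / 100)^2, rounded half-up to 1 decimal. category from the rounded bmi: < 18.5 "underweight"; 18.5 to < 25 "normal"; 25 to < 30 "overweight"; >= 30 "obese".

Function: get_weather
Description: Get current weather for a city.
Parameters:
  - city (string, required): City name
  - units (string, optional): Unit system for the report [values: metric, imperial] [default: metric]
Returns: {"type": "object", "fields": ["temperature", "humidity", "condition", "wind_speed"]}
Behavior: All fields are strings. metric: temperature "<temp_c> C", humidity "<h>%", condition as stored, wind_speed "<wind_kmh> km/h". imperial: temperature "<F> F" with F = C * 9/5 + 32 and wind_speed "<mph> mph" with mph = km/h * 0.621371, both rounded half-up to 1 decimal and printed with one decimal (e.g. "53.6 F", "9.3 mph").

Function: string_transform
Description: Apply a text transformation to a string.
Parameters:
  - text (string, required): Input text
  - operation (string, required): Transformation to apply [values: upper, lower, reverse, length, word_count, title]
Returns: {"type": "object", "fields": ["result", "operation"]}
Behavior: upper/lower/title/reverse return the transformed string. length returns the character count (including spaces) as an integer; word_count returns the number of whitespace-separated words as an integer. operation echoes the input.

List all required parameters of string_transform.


Parameters of string_transform and their required/optional flag:
  text: required
  operation: required
operation, text


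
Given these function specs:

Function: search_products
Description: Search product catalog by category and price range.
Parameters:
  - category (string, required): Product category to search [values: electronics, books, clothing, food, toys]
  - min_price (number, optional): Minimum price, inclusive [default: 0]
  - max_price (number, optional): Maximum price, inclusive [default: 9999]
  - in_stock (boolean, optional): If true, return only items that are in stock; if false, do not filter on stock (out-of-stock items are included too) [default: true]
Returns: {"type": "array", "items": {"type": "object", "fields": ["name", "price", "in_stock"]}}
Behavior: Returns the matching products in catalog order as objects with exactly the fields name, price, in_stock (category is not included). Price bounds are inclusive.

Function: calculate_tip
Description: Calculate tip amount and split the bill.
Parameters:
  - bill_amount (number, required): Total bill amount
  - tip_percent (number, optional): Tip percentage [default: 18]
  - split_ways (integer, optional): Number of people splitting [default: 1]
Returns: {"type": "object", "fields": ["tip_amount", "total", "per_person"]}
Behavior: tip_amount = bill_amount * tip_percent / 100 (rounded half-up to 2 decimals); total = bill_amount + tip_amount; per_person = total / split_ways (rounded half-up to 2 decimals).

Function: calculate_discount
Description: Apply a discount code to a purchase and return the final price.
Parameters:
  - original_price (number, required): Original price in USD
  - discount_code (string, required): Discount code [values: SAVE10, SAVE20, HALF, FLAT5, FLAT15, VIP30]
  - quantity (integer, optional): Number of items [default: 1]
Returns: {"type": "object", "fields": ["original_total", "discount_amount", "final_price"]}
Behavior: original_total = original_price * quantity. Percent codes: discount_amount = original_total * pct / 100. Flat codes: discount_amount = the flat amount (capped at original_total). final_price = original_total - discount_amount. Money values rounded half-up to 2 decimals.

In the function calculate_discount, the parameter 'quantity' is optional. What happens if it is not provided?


The calculate_discount spec declares:
  - quantity (integer, optional): Number of items [default: 1]
It defaults to 1


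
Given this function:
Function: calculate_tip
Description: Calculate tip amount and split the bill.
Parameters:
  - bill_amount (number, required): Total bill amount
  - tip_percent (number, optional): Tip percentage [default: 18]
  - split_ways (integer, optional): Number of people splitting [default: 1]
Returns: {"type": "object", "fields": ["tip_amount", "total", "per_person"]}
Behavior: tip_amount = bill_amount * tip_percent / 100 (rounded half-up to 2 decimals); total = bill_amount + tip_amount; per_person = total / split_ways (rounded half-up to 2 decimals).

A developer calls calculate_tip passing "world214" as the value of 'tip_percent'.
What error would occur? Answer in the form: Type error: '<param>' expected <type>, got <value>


Spec: 'tip_percent' is declared as number; "world214" is a string.
Type error: 'tip_percent' expected number, got "world214"


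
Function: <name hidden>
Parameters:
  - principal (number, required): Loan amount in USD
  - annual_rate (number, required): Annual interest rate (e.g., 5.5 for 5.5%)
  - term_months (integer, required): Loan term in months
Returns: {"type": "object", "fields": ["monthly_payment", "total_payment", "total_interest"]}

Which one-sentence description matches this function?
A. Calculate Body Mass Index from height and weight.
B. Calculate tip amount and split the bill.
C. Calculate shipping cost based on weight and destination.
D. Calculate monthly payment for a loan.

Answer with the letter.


Parameters principal, annual_rate, term_months and return ["monthly_payment", "total_payment", "total_interest"] fit: Calculate monthly payment for a loan.
D


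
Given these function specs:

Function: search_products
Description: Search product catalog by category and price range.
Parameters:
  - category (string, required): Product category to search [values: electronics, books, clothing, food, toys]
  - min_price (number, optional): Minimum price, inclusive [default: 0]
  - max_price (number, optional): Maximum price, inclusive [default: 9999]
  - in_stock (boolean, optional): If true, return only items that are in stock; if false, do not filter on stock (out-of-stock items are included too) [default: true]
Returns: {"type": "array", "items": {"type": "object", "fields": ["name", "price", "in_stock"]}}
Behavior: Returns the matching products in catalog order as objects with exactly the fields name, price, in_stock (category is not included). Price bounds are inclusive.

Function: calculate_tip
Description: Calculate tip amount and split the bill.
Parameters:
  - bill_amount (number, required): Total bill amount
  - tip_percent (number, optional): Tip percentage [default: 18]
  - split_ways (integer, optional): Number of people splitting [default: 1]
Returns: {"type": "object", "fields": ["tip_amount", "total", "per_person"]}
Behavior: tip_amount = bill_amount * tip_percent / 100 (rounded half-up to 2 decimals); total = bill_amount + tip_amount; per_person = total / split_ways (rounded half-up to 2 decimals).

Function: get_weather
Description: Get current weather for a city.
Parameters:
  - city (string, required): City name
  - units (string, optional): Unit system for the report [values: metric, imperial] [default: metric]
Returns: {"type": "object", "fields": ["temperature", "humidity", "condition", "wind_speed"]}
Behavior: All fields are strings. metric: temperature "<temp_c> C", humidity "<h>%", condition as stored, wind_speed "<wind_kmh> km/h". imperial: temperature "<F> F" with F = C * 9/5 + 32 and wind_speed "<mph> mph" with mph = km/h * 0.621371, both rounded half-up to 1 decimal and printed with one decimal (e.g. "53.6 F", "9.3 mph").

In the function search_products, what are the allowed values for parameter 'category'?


The search_products spec declares:
  - category (string, required): Product category to search [values: electronics, books, clothing, food, toys]
Allowed values:
electronics, books, clothing, food, toys


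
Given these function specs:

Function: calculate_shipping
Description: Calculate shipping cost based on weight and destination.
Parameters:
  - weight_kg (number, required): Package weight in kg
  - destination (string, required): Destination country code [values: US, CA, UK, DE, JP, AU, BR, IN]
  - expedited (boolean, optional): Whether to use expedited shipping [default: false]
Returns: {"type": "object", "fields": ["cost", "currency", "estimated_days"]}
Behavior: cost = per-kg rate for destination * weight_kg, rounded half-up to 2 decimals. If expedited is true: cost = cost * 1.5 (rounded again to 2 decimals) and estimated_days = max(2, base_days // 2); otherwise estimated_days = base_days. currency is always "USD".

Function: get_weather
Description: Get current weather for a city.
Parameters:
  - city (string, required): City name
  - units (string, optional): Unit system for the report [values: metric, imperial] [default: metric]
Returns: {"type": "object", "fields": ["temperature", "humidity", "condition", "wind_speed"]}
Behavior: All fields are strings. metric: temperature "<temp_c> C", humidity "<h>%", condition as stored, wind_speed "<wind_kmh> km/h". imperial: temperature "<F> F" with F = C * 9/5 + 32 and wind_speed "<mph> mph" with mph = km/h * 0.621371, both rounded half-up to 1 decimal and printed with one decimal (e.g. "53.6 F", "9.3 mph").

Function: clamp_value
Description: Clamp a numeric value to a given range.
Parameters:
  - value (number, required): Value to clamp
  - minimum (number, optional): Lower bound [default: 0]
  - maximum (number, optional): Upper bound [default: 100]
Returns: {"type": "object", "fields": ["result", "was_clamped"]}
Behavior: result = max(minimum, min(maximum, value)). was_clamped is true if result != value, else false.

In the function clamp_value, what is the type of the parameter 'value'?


The clamp_value spec declares:
  - value (number, required): Value to clamp
Type:
number


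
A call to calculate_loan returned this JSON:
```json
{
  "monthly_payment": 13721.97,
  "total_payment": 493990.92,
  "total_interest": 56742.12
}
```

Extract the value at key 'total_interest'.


56742.12


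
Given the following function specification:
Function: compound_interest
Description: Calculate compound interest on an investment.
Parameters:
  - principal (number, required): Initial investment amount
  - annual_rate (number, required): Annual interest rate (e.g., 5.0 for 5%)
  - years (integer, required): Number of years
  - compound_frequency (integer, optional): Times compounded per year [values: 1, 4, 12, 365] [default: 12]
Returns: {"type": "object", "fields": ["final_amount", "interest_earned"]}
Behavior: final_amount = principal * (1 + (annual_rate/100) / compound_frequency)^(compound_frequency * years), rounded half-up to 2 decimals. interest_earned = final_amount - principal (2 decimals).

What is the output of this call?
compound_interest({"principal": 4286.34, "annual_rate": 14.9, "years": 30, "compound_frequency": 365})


rate per period = 14.9/100/365 = 0.000408219178 (keep full precision); periods = 365 * 30 = 10950
(1 + 0.000408219178)^10950 = 87.27707938
final_amount = 4286.34 * 87.27707938 = 374099.236446 -> 374099.24
interest_earned = 374099.24 - 4286.34 = 369812.90
Output:
{"final_amount": 374099.24, "interest_earned": 369812.9}


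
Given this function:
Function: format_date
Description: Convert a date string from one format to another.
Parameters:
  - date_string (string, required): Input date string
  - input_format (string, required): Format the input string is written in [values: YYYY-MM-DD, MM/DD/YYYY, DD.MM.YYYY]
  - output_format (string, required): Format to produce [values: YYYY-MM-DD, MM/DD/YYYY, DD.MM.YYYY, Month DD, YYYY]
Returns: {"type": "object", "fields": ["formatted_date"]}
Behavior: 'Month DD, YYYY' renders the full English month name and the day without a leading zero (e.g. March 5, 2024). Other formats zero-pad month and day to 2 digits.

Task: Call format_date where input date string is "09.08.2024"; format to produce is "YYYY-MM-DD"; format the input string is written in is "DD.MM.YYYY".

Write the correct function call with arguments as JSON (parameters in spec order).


Mapping each described value to its parameter name:
  'Input date string' -> date_string = "09.08.2024"
  'Format to produce' -> output_format = "YYYY-MM-DD"
  'Format the input string is written in' -> input_format = "DD.MM.YYYY"
format_date({"date_string": "09.08.2024", "input_format": "DD.MM.YYYY", "output_format": "YYYY-MM-DD"})


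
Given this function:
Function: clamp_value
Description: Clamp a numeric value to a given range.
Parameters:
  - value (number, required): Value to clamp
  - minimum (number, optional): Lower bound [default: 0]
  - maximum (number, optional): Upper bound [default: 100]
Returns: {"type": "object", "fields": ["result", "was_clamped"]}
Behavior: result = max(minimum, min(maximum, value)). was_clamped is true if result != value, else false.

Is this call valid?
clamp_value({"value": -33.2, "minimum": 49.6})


Checking all required parameters present and types match... All valid.
Valid


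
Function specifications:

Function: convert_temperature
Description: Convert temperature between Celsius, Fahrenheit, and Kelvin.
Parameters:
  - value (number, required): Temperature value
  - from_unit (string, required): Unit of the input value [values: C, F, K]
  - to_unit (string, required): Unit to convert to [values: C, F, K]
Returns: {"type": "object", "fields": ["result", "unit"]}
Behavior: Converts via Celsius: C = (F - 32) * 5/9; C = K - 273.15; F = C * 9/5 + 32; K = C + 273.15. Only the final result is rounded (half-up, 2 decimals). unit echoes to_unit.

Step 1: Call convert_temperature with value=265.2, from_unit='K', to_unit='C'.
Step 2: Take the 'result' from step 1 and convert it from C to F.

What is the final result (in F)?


Step 1: convert_temperature(value=265.2, from_unit=K, to_unit=C)
  To C: 265.2 - 273.15 = -7.95
  Target is C: -7.95
  Round to 2 decimals: -7.95
  -> result = -7.95 C
Step 2: convert_temperature(value=-7.95, from_unit=C, to_unit=F)
  Input already in C: -7.95
  To F: -7.95 * 9/5 + 32 = 17.69
  Round to 2 decimals: 17.69
  -> result = 17.69 F
17.69 F


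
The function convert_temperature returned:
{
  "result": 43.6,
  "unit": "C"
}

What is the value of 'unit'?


C


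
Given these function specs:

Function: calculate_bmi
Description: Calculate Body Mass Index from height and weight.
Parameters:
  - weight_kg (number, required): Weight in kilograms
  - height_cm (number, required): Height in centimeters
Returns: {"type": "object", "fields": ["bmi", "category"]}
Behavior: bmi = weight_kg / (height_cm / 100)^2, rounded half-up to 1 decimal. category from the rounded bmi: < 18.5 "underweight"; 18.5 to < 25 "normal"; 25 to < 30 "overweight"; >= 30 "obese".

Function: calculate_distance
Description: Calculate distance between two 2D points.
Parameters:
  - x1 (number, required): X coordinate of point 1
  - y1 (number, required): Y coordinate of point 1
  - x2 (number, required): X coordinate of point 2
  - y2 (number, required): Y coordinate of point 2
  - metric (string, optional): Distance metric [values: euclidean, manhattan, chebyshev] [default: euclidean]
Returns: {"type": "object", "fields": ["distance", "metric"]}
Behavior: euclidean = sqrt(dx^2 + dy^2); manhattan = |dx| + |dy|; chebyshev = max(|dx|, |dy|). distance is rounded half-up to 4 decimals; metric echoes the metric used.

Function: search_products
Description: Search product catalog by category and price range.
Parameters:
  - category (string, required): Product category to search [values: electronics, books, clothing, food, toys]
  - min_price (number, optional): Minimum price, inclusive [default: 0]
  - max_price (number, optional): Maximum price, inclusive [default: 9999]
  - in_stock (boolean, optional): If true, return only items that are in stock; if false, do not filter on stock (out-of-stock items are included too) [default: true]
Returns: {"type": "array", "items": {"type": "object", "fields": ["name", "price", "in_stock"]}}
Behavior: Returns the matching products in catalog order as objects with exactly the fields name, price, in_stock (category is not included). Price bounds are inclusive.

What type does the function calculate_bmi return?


The calculate_bmi spec declares Returns: {"type": "object", "fields": ["bmi", "category"]}
Type:
object


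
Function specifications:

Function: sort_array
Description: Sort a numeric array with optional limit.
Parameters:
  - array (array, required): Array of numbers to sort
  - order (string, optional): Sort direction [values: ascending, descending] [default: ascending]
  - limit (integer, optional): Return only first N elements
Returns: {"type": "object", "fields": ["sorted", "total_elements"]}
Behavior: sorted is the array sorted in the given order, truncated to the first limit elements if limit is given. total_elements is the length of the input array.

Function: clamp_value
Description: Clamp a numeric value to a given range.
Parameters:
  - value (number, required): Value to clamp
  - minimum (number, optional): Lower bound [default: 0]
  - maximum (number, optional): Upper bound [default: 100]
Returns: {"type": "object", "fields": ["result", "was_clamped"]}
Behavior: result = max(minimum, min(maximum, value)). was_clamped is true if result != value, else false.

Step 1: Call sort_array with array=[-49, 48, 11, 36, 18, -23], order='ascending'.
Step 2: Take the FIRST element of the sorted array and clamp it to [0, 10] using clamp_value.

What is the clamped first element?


Step 1: sort_array(order=ascending)
  sorted: [-49, -23, 11, 18, 36, 48]
  -> first element = -49
Step 2: clamp_value(value=-49, minimum=0, maximum=10)
  result = max(0, min(10, -49)) = max(0, -49) = 0
  was_clamped = (0 != -49) = true
  -> result = 0
0
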